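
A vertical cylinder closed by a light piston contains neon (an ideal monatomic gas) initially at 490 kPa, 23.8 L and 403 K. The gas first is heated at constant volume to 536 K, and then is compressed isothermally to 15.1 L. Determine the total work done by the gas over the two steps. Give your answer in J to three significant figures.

Step 1 (isochoric): W = 0 (constant volume).
After step 1: P = 651.7 kPa (V unchanged).
Step 2 (isothermal): W = P₁V₁ ln(V₂/V₁) = (15511) ln(15.1/23.8) = -7057 J.
W_total = 0 − 7057 = -7057 J.

W_total ≈ -7060 J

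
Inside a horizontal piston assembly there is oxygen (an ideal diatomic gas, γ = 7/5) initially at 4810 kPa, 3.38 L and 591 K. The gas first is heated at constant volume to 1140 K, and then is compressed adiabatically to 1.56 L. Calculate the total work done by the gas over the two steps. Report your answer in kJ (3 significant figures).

Step 1 (isochoric): W = 0 (constant volume).
After step 1: P = 9278 kPa (V unchanged).
Step 2 (adiabatic): W = (P₁V₁ − P₂V₂)/(γ−1) = (31360 − 42726)/0.4 = -28415 J.
W_total = 0 − 28415 = -28415 J.

W_total ≈ -28.4 kJ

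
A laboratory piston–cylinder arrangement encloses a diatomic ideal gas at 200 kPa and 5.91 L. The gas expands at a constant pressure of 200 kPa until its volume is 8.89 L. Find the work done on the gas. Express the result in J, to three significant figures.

Isobaric: W = P ΔV.
W = (200 kPa)(8.89 − 5.91 L) = (200)(2.98) = 596 J.
Work on gas = −W_by = -596 J.

W ≈ -596 J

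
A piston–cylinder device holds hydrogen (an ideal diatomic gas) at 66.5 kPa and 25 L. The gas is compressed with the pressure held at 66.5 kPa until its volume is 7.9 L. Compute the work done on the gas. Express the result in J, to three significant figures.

W ≈ 1140 J

Isobaric: W = P ΔV.
W = (66.5 kPa)(7.9 − 25 L) = (66.5)(-17.1) = -1137 J.
Work on gas = −W_by = 1137 J.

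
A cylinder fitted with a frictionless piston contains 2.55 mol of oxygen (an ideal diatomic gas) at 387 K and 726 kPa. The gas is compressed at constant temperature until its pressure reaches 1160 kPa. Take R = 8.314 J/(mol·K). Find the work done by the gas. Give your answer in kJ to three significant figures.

W ≈ -3.84 kJ

Isothermal process: W = nRT ln(V₂/V₁) = nRT ln(P₁/P₂).
W = (2.55)(8.314)(387) × ln(726/1160)
  = 8205 × ln(0.6259) = 8205 × -0.4686
W_by_gas = -3845 J.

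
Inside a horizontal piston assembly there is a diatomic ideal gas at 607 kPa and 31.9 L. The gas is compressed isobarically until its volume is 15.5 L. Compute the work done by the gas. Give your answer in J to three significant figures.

W ≈ -9950 J

Isobaric: W = P ΔV.
W = (607 kPa)(15.5 − 31.9 L) = (607)(-16.4) = -9955 J.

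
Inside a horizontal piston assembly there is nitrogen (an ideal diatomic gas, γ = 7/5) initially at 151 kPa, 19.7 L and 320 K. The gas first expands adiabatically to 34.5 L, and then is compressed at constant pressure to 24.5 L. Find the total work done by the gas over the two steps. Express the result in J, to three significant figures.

W_total ≈ 804 J

Step 1 (adiabatic): W = (P₁V₁ − P₂V₂)/(γ−1) = (2975 − 2377)/0.4 = 1493 J.
After step 1: P = 68.91 kPa, V = 34.5 L, T = 255.7 K.
Step 2 (isobaric): W = PΔV = (68.91 kPa)(24.5 − 34.5 L) = -689.1 J.
W_total = 1493 − 689.1 = 804.2 J.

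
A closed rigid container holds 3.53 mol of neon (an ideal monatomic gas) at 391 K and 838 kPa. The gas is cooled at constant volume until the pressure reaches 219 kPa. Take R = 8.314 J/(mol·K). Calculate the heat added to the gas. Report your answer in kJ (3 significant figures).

Q ≈ -12.7 kJ

Constant volume ⇒ W = 0, so Q = ΔU = nCᵥΔT with Cᵥ = 3R/2 = 12.47 J/(mol·K).
At constant V, T₂/T₁ = P₂/P₁ ⇒ ΔT = T₁(P₂/P₁ − 1) = 391·(219/838 − 1) = -288.8 K.
ΔU = (3.53)(12.47)(-288.8) = -12715 J.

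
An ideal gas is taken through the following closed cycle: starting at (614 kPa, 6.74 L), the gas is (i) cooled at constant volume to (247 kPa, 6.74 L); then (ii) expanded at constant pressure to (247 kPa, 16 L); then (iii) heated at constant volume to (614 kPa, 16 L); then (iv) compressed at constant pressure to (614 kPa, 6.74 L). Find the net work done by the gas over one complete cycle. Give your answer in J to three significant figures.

W_net ≈ -3400 J

Constant-volume legs do no work.
W(ii) = (247)(16 − 6.74) = 2287 J; W(iv) = (614)(6.74 − 16) = -5686 J.
W_net = 2287 − 5686 = -3398 J (the counter-clockwise enclosed area).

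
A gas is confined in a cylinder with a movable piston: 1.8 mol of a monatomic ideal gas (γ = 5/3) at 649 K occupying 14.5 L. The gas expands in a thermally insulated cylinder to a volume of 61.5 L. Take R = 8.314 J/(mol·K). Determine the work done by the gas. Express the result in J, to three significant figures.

Adiabatic: TV^(γ−1) = const with γ = 5/3.
T₂ = T₁ (V₁/V₂)^(γ−1) = 649 × (14.5/61.5)^0.667 = 649 × 0.3816 = 247.7 K.
W_by = nCᵥ(T₁ − T₂) = (1.8)(12.47)(649 − 247.7) = 9009 J.

W ≈ 9010 J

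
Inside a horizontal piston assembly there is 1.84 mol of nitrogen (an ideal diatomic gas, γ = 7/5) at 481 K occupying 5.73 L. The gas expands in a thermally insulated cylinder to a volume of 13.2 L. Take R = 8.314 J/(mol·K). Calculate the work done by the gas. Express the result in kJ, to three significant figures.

W ≈ 5.22 kJ

Adiabatic: TV^(γ−1) = const with γ = 7/5.
T₂ = T₁ (V₁/V₂)^(γ−1) = 481 × (5.73/13.2)^0.4 = 481 × 0.7162 = 344.5 K.
W_by = nCᵥ(T₁ − T₂) = (1.84)(20.79)(481 − 344.5) = 5221 J.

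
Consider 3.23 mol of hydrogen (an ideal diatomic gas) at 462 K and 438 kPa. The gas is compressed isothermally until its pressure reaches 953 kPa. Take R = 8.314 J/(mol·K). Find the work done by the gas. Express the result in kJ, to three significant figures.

W ≈ -9.64 kJ

Isothermal process: W = nRT ln(V₂/V₁) = nRT ln(P₁/P₂).
W = (3.23)(8.314)(462) × ln(438/953)
  = 12407 × ln(0.4596) = 12407 × -0.7774
W_by_gas = -9645 J.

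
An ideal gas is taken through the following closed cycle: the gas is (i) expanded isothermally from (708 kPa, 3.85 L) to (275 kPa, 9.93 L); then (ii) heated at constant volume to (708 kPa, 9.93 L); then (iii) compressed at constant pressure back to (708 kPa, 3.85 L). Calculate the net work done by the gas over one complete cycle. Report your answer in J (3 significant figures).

W_net ≈ -1720 J

Leg (i): W = PᵢVᵢ ln(V_f/Vᵢ) = (2726) ln(9.93/3.85) = 2583 J.
Leg (ii): W = 0.
Leg (iii): W = PΔV = (708)(3.85 − 9.93) = -4305 J.
W_net = 2583 − 4305 = -1722 J.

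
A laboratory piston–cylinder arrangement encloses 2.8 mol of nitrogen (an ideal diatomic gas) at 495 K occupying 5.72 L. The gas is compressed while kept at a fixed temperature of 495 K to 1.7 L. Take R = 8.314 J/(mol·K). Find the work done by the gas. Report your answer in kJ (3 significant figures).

W ≈ -14.0 kJ

Isothermal: W = nRT ln(V₂/V₁).
W = (2.8)(8.314)(495) × ln(1.7/5.72)
  = 11523 × -1.213
W_by_gas = -13982 J.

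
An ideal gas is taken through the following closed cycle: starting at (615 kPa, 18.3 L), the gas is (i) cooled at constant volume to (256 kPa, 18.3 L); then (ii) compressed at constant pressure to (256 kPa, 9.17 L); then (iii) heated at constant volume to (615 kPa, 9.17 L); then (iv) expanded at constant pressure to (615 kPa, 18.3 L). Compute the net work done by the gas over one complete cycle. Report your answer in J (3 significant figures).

W_net ≈ 3280 J

Constant-volume legs do no work.
W(ii) = (256)(9.17 − 18.3) = -2337 J; W(iv) = (615)(18.3 − 9.17) = 5615 J.
W_net = -2337 + 5615 = 3278 J (the clockwise enclosed area).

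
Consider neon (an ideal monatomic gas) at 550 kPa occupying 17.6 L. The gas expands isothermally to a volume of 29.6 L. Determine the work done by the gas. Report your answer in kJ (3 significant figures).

W ≈ 5.03 kJ

Isothermal: W = nRT ln(V₂/V₁) = P₁V₁ ln(V₂/V₁).
P₁V₁ = (550 kPa)(17.6 L) = 9680 J.
W = 9680 × ln(29.6/17.6) = 9680 × 0.5199
W_by_gas = 5032 J.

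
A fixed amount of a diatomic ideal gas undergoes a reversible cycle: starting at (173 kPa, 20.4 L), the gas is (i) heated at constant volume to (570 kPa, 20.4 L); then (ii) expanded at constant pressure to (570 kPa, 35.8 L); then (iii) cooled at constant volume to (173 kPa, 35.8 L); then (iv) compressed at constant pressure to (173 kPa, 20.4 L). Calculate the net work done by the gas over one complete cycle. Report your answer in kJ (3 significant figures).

W_net ≈ 6.11 kJ

Constant-volume legs do no work.
W(ii) = (570)(35.8 − 20.4) = 8778 J; W(iv) = (173)(20.4 − 35.8) = -2664 J.
W_net = 8778 − 2664 = 6114 J (the clockwise enclosed area).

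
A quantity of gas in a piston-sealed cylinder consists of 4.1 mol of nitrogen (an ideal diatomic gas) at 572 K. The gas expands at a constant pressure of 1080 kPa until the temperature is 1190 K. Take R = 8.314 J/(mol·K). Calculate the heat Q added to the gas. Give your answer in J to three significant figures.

Isobaric: W = nRΔT = (4.1)(8.314)(618) = 21066 J.
ΔU = nCᵥΔT with Cᵥ = 5R/2: ΔU = (4.1)(20.79)(618) = 52665 J.
Q = ΔU + W = 52665 + 21066 = 73731 J.

Q ≈ 73700 J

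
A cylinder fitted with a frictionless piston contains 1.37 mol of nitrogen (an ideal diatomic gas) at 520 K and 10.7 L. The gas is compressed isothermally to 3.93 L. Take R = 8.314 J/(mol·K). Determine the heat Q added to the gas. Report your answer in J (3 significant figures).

Isothermal ⇒ ΔU = 0, so Q = W = nRT ln(V₂/V₁).
Q = (1.37)(8.314)(520) ln(3.93/10.7) = 5923 × -1.002 = -5932 J.

Q ≈ -5930 J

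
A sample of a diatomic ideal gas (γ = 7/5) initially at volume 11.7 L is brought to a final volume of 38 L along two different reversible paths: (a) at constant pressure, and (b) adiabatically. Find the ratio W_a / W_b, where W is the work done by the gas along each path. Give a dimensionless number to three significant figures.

W_a / W_b ≈ 2.39

Path (a) isobaric: W = P₁(V₂ − V₁) → W_a/(P₁V₁) = 2.248.
Path (b) adiabatic: W = P₁V₁(1 − (V₁/V₂)^(γ−1))/(γ−1) → W_b/(P₁V₁) = 0.9394.
W_a / W_b = 2.248 / 0.9394 = 2.393.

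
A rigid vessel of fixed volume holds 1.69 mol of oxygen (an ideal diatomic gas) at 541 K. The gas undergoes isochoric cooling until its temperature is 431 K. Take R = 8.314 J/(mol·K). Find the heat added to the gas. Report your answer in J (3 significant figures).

Constant volume ⇒ W = 0, so Q = ΔU = nCᵥΔT with Cᵥ = 5R/2 = 20.79 J/(mol·K).
ΔU = (1.69)(20.79)(431 − 541) = -3864 J.

Q ≈ -3860 J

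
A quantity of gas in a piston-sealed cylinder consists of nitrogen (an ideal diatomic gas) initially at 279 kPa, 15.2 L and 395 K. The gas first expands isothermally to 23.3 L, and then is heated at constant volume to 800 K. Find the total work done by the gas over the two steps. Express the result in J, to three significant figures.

Step 1 (isothermal): W = P₁V₁ ln(V₂/V₁) = (4241) ln(23.3/15.2) = 1811 J.
Step 2 (isochoric): W = 0 (constant volume).
W_total = 1811 + 0 = 1811 J.

W_total ≈ 1810 J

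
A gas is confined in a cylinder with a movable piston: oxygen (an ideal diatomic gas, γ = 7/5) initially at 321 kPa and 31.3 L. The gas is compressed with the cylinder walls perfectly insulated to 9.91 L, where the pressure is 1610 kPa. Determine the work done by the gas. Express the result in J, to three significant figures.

Adiabatic: W = (P₁V₁ − P₂V₂)/(γ − 1) with γ = 7/5.
P₁V₁ = 10047 J, P₂V₂ = 15955 J.
W = (10047 − 15955) / 0.4 = -14770 J.

W ≈ -14800 J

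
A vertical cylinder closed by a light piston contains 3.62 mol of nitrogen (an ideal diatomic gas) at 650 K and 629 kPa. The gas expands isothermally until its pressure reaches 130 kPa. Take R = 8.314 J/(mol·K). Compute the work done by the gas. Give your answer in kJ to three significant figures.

Isothermal process: W = nRT ln(V₂/V₁) = nRT ln(P₁/P₂).
W = (3.62)(8.314)(650) × ln(629/130)
  = 19563 × ln(4.838) = 19563 × 1.577
W_by_gas = 30843 J.

W ≈ 30.8 kJ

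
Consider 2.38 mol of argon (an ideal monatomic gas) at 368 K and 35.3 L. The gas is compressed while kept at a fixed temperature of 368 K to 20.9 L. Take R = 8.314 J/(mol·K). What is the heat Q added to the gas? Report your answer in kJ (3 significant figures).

Isothermal ⇒ ΔU = 0, so Q = W = nRT ln(V₂/V₁).
Q = (2.38)(8.314)(368) ln(20.9/35.3) = 7282 × -0.5241 = -3817 J.

Q ≈ -3.82 kJ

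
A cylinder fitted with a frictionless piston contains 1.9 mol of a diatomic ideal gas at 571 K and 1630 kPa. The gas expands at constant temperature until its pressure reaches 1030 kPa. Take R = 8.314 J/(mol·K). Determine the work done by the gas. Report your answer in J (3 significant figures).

W ≈ 4140 J

Isothermal process: W = nRT ln(V₂/V₁) = nRT ln(P₁/P₂).
W = (1.9)(8.314)(571) × ln(1630/1030)
  = 9020 × ln(1.583) = 9020 × 0.459
W_by_gas = 4140 J.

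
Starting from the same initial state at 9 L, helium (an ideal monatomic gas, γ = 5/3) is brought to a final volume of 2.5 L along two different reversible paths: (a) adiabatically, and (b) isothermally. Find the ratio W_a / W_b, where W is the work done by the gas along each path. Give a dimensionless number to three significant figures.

Path (a) adiabatic: W = P₁V₁(1 − (V₁/V₂)^(γ−1))/(γ−1) → W_a/(P₁V₁) = -2.023.
Path (b) isothermal: W = P₁V₁ ln(V₂/V₁) → W_b/(P₁V₁) = -1.281.
W_a / W_b = -2.023 / -1.281 = 1.58.

W_a / W_b ≈ 1.58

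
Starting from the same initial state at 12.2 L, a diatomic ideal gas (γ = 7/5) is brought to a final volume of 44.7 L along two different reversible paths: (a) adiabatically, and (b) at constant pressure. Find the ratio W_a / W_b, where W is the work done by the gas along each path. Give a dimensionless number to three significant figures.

W_a / W_b ≈ 0.380

Path (a) adiabatic: W = P₁V₁(1 − (V₁/V₂)^(γ−1))/(γ−1) → W_a/(P₁V₁) = 1.013.
Path (b) isobaric: W = P₁(V₂ − V₁) → W_b/(P₁V₁) = 2.664.
W_a / W_b = 1.013 / 2.664 = 0.3802.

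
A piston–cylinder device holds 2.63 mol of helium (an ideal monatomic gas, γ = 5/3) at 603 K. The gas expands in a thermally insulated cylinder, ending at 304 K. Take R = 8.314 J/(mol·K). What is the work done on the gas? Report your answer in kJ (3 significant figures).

Adiabatic ⇒ Q = 0, so W_by = −ΔU = nCᵥ(T₁ − T₂).
Cᵥ = 3R/2 = 12.47 J/(mol·K).
W = (2.63)(12.47)(603 − 304) = 9807 J.
Work on gas = −W_by = -9807 J.

W ≈ -9.81 kJ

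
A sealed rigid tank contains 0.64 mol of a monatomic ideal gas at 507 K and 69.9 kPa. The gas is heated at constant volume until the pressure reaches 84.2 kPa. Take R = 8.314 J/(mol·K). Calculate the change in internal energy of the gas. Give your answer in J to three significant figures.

ΔU ≈ 828 J

Constant volume ⇒ W = 0, so Q = ΔU = nCᵥΔT with Cᵥ = 3R/2 = 12.47 J/(mol·K).
At constant V, T₂/T₁ = P₂/P₁ ⇒ ΔT = T₁(P₂/P₁ − 1) = 507·(84.2/69.9 − 1) = 103.7 K.
ΔU = (0.64)(12.47)(103.7) = 827.8 J.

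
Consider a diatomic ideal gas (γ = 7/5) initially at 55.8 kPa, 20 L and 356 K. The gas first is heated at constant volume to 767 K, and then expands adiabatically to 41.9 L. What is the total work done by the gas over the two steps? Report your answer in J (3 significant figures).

W_total ≈ 1540 J

Step 1 (isochoric): W = 0 (constant volume).
After step 1: P = 120.2 kPa (V unchanged).
Step 2 (adiabatic): W = (P₁V₁ − P₂V₂)/(γ−1) = (2404 − 1789)/0.4 = 1539 J.
W_total = 0 + 1539 = 1539 J.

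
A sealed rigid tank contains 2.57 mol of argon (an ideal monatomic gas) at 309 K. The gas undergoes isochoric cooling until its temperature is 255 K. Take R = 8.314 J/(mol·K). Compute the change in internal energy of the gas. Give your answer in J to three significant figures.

ΔU ≈ -1730 J

Constant volume ⇒ W = 0, so Q = ΔU = nCᵥΔT with Cᵥ = 3R/2 = 12.47 J/(mol·K).
ΔU = (2.57)(12.47)(255 − 309) = -1731 J.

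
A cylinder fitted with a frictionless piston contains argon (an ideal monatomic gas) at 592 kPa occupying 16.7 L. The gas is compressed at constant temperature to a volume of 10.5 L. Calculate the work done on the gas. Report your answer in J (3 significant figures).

W ≈ 4590 J

Isothermal: W = nRT ln(V₂/V₁) = P₁V₁ ln(V₂/V₁).
P₁V₁ = (592 kPa)(16.7 L) = 9886 J.
W = 9886 × ln(10.5/16.7) = 9886 × -0.464
W_by_gas = -4588 J; work on gas = −W_by = 4588 J.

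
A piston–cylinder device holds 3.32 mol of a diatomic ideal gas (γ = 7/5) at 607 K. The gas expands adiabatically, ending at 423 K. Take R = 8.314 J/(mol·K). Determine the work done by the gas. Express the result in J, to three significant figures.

W ≈ 12700 J

Adiabatic ⇒ Q = 0, so W_by = −ΔU = nCᵥ(T₁ − T₂).
Cᵥ = 5R/2 = 20.79 J/(mol·K).
W = (3.32)(20.79)(607 − 423) = 12697 J.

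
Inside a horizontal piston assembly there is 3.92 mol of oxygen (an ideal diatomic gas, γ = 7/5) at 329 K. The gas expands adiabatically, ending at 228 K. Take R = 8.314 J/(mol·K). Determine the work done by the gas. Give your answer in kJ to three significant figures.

Adiabatic ⇒ Q = 0, so W_by = −ΔU = nCᵥ(T₁ − T₂).
Cᵥ = 5R/2 = 20.79 J/(mol·K).
W = (3.92)(20.79)(329 − 228) = 8229 J.

W ≈ 8.23 kJ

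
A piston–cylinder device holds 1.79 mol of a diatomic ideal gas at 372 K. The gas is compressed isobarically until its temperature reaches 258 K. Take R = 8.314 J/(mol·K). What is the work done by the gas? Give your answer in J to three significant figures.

W ≈ -1700 J

Isobaric: W = P ΔV = nR ΔT.
W = (1.79)(8.314)(258 − 372) = -1697 J.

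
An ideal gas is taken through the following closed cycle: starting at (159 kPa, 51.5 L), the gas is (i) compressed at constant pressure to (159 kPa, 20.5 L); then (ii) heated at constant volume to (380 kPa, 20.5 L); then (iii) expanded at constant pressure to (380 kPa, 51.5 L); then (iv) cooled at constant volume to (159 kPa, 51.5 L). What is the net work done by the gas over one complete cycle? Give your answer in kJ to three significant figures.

Constant-volume legs do no work.
W(i) = (159)(20.5 − 51.5) = -4929 J; W(iii) = (380)(51.5 − 20.5) = 11780 J.
W_net = -4929 + 11780 = 6851 J (the clockwise enclosed area).

W_net ≈ 6.85 kJ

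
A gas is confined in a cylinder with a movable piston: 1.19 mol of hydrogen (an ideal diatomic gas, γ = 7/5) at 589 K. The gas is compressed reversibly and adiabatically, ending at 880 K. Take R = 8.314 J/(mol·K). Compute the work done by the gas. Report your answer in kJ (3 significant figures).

W ≈ -7.20 kJ

Adiabatic ⇒ Q = 0, so W_by = −ΔU = nCᵥ(T₁ − T₂).
Cᵥ = 5R/2 = 20.79 J/(mol·K).
W = (1.19)(20.79)(589 − 880) = -7198 J.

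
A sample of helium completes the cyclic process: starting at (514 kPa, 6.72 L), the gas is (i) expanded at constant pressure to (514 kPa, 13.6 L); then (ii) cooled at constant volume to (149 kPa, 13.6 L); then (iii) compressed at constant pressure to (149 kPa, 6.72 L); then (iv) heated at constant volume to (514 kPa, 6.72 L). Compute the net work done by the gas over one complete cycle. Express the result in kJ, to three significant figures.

W_net ≈ 2.51 kJ

Constant-volume legs do no work.
W(i) = (514)(13.6 − 6.72) = 3536 J; W(iii) = (149)(6.72 − 13.6) = -1025 J.
W_net = 3536 − 1025 = 2511 J (the clockwise enclosed area).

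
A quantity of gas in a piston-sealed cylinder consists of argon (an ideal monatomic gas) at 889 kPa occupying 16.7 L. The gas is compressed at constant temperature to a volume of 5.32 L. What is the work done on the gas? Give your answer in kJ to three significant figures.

Isothermal: W = nRT ln(V₂/V₁) = P₁V₁ ln(V₂/V₁).
P₁V₁ = (889 kPa)(16.7 L) = 14846 J.
W = 14846 × ln(5.32/16.7) = 14846 × -1.144
W_by_gas = -16983 J; work on gas = −W_by = 16983 J.

W ≈ 17.0 kJ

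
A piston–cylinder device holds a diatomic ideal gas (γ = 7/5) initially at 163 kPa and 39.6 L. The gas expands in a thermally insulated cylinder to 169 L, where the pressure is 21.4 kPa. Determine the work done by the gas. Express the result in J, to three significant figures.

Adiabatic: W = (P₁V₁ − P₂V₂)/(γ − 1) with γ = 7/5.
P₁V₁ = 6455 J, P₂V₂ = 3617 J.
W = (6455 − 3617) / 0.4 = 7096 J.

W ≈ 7100 J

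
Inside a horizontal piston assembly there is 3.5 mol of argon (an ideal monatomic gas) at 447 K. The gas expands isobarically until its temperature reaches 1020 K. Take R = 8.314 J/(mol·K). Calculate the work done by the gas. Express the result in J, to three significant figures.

Isobaric: W = P ΔV = nR ΔT.
W = (3.5)(8.314)(1020 − 447) = 16674 J.

W ≈ 16700 J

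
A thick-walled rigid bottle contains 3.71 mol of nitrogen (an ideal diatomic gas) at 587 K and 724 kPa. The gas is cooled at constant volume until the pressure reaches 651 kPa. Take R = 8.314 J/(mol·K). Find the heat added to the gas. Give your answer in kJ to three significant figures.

Constant volume ⇒ W = 0, so Q = ΔU = nCᵥΔT with Cᵥ = 5R/2 = 20.79 J/(mol·K).
At constant V, T₂/T₁ = P₂/P₁ ⇒ ΔT = T₁(P₂/P₁ − 1) = 587·(651/724 − 1) = -59.19 K.
ΔU = (3.71)(20.79)(-59.19) = -4564 J.

Q ≈ -4.56 kJ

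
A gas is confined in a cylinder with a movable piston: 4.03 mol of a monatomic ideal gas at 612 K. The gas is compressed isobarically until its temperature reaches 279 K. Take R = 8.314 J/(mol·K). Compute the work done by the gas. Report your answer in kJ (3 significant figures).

W ≈ -11.2 kJ

Isobaric: W = P ΔV = nR ΔT.
W = (4.03)(8.314)(279 − 612) = -11157 J.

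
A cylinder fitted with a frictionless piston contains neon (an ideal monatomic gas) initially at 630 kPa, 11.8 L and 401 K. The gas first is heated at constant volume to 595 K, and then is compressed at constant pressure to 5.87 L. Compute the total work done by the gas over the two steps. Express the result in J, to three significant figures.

W_total ≈ -5540 J

Step 1 (isochoric): W = 0 (constant volume).
After step 1: P = 934.8 kPa (V unchanged).
Step 2 (isobaric): W = PΔV = (934.8 kPa)(5.87 − 11.8 L) = -5543 J.
W_total = 0 − 5543 = -5543 J.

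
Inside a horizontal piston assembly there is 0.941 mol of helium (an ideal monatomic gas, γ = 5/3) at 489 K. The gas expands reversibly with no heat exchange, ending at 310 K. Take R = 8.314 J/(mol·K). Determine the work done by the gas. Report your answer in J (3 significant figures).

Adiabatic ⇒ Q = 0, so W_by = −ΔU = nCᵥ(T₁ − T₂).
Cᵥ = 3R/2 = 12.47 J/(mol·K).
W = (0.941)(12.47)(489 − 310) = 2101 J.

W ≈ 2100 J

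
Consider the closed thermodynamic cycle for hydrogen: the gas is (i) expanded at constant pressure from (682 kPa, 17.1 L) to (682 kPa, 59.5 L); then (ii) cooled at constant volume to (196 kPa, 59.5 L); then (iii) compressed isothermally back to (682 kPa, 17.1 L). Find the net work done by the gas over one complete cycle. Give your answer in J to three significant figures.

Leg (i): W = PΔV = (682)(59.5 − 17.1) = 28917 J.
Leg (ii): W = 0.
Leg (iii): W = PᵢVᵢ ln(V_f/Vᵢ) = (11662) ln(17.1/59.5) = -14541 J.
W_net = 28917 − 14541 = 14375 J.

W_net ≈ 14400 J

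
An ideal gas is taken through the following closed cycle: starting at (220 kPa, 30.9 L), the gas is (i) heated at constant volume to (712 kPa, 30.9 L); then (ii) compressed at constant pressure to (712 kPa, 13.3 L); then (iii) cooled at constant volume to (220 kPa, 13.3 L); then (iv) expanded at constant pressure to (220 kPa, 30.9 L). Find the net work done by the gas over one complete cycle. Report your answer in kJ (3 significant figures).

Constant-volume legs do no work.
W(ii) = (712)(13.3 − 30.9) = -12531 J; W(iv) = (220)(30.9 − 13.3) = 3872 J.
W_net = -12531 + 3872 = -8659 J (the counter-clockwise enclosed area).

W_net ≈ -8.66 kJ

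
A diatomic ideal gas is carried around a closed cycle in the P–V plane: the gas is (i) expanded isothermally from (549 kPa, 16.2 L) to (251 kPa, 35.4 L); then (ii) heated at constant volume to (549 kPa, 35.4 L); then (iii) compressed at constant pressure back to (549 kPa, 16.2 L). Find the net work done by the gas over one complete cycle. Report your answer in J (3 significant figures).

Leg (i): W = PᵢVᵢ ln(V_f/Vᵢ) = (8894) ln(35.4/16.2) = 6952 J.
Leg (ii): W = 0.
Leg (iii): W = PΔV = (549)(16.2 − 35.4) = -10541 J.
W_net = 6952 − 10541 = -3589 J.

W_net ≈ -3590 J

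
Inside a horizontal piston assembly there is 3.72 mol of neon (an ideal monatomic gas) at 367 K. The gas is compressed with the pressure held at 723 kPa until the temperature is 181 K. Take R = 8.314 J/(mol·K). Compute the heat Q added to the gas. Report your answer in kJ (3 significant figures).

Q ≈ -14.4 kJ

Isobaric: W = nRΔT = (3.72)(8.314)(-186) = -5753 J.
ΔU = nCᵥΔT with Cᵥ = 3R/2: ΔU = (3.72)(12.47)(-186) = -8629 J.
Q = ΔU + W = -8629 − 5753 = -14382 J.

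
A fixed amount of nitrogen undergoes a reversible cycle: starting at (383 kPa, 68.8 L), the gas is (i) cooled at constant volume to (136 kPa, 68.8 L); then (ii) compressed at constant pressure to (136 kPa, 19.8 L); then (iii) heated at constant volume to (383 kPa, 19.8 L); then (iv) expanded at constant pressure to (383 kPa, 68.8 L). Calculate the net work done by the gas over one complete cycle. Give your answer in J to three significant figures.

W_net ≈ 12100 J

Constant-volume legs do no work.
W(ii) = (136)(19.8 − 68.8) = -6664 J; W(iv) = (383)(68.8 − 19.8) = 18767 J.
W_net = -6664 + 18767 = 12103 J (the clockwise enclosed area).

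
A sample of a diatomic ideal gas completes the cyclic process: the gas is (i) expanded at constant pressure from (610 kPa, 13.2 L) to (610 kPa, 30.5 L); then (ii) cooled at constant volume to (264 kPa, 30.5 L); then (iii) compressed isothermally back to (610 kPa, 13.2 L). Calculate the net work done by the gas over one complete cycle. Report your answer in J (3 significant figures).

Leg (i): W = PΔV = (610)(30.5 − 13.2) = 10553 J.
Leg (ii): W = 0.
Leg (iii): W = PᵢVᵢ ln(V_f/Vᵢ) = (8052) ln(13.2/30.5) = -6744 J.
W_net = 10553 − 6744 = 3809 J.

W_net ≈ 3810 J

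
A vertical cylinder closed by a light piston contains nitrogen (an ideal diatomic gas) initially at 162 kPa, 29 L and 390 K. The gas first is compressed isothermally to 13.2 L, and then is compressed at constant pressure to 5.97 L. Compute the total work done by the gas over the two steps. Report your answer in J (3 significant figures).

Step 1 (isothermal): W = P₁V₁ ln(V₂/V₁) = (4698) ln(13.2/29) = -3698 J.
After step 1: P = 355.9 kPa, V = 13.2 L, T = 390 K.
Step 2 (isobaric): W = PΔV = (355.9 kPa)(5.97 − 13.2 L) = -2573 J.
W_total = -3698 − 2573 = -6271 J.

W_total ≈ -6270 J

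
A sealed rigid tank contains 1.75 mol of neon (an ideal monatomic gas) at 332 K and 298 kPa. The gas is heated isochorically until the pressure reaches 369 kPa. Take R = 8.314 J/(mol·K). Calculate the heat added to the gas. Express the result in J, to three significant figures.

Constant volume ⇒ W = 0, so Q = ΔU = nCᵥΔT with Cᵥ = 3R/2 = 12.47 J/(mol·K).
At constant V, T₂/T₁ = P₂/P₁ ⇒ ΔT = T₁(P₂/P₁ − 1) = 332·(369/298 − 1) = 79.1 K.
ΔU = (1.75)(12.47)(79.1) = 1726 J.

Q ≈ 1730 J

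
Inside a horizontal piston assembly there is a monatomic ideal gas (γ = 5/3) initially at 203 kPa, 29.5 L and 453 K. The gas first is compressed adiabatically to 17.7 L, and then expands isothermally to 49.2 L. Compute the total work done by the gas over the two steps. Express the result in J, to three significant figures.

Step 1 (adiabatic): W = (P₁V₁ − P₂V₂)/(γ−1) = (5988 − 8418)/0.667 = -3644 J.
After step 1: P = 475.6 kPa, V = 17.7 L, T = 636.8 K.
Step 2 (isothermal): W = P₁V₁ ln(V₂/V₁) = (8418) ln(49.2/17.7) = 8606 J.
W_total = -3644 + 8606 = 4962 J.

W_total ≈ 4960 J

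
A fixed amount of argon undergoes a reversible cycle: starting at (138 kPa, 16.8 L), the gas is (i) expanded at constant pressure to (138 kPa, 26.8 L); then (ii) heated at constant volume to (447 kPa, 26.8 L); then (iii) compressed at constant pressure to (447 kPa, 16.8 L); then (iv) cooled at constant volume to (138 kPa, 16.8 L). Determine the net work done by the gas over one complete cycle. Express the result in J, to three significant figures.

W_net ≈ -3090 J

Constant-volume legs do no work.
W(i) = (138)(26.8 − 16.8) = 1380 J; W(iii) = (447)(16.8 − 26.8) = -4470 J.
W_net = 1380 − 4470 = -3090 J (the counter-clockwise enclosed area).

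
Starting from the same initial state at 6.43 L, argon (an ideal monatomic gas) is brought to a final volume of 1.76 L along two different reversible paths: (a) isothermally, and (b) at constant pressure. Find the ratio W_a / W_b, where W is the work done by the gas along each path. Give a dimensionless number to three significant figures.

Path (a) isothermal: W = P₁V₁ ln(V₂/V₁) → W_a/(P₁V₁) = -1.296.
Path (b) isobaric: W = P₁(V₂ − V₁) → W_b/(P₁V₁) = -0.7263.
W_a / W_b = -1.296 / -0.7263 = 1.784.

W_a / W_b ≈ 1.78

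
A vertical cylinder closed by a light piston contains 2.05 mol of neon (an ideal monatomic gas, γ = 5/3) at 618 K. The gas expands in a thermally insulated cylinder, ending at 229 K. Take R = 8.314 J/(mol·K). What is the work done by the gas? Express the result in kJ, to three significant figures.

W ≈ 9.94 kJ

Adiabatic ⇒ Q = 0, so W_by = −ΔU = nCᵥ(T₁ − T₂).
Cᵥ = 3R/2 = 12.47 J/(mol·K).
W = (2.05)(12.47)(618 − 229) = 9945 J.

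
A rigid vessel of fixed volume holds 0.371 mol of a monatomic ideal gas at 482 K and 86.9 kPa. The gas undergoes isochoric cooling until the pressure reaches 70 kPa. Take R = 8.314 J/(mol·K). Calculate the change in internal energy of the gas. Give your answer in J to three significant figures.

ΔU ≈ -434 J

Constant volume ⇒ W = 0, so Q = ΔU = nCᵥΔT with Cᵥ = 3R/2 = 12.47 J/(mol·K).
At constant V, T₂/T₁ = P₂/P₁ ⇒ ΔT = T₁(P₂/P₁ − 1) = 482·(70/86.9 − 1) = -93.74 K.
ΔU = (0.371)(12.47)(-93.74) = -433.7 J.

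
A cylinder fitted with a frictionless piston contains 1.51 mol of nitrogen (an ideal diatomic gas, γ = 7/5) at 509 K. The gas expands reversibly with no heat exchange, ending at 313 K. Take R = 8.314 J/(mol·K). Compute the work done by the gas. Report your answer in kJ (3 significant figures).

Adiabatic ⇒ Q = 0, so W_by = −ΔU = nCᵥ(T₁ − T₂).
Cᵥ = 5R/2 = 20.79 J/(mol·K).
W = (1.51)(20.79)(509 − 313) = 6152 J.

W ≈ 6.15 kJ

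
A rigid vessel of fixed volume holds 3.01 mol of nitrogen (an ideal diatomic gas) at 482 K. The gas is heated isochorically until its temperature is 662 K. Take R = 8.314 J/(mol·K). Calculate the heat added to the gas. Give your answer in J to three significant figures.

Q ≈ 11300 J

Constant volume ⇒ W = 0, so Q = ΔU = nCᵥΔT with Cᵥ = 5R/2 = 20.79 J/(mol·K).
ΔU = (3.01)(20.79)(662 − 482) = 11261 J.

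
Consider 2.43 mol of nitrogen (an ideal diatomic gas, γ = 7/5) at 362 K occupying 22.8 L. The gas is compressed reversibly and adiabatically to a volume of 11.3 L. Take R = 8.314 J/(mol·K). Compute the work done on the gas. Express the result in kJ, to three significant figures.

W ≈ 5.93 kJ

Adiabatic: TV^(γ−1) = const with γ = 7/5.
T₂ = T₁ (V₁/V₂)^(γ−1) = 362 × (22.8/11.3)^0.4 = 362 × 1.324 = 479.3 K.
W_by = nCᵥ(T₁ − T₂) = (2.43)(20.79)(362 − 479.3) = -5927 J.
Work on gas = −W_by = 5927 J.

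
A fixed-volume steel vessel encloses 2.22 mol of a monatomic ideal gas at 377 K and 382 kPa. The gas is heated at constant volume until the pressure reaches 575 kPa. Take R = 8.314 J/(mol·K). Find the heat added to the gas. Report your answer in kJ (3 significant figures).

Constant volume ⇒ W = 0, so Q = ΔU = nCᵥΔT with Cᵥ = 3R/2 = 12.47 J/(mol·K).
At constant V, T₂/T₁ = P₂/P₁ ⇒ ΔT = T₁(P₂/P₁ − 1) = 377·(575/382 − 1) = 190.5 K.
ΔU = (2.22)(12.47)(190.5) = 5273 J.

Q ≈ 5.27 kJ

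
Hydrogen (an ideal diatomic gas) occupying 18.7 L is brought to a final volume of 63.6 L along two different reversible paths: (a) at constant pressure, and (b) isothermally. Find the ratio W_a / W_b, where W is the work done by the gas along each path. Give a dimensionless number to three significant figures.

Path (a) isobaric: W = P₁(V₂ − V₁) → W_a/(P₁V₁) = 2.401.
Path (b) isothermal: W = P₁V₁ ln(V₂/V₁) → W_b/(P₁V₁) = 1.224.
W_a / W_b = 2.401 / 1.224 = 1.962.

W_a / W_b ≈ 1.96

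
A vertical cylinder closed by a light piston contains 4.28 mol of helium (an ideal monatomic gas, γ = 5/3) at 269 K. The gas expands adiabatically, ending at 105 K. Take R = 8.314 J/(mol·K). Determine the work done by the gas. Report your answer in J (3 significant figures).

Adiabatic ⇒ Q = 0, so W_by = −ΔU = nCᵥ(T₁ − T₂).
Cᵥ = 3R/2 = 12.47 J/(mol·K).
W = (4.28)(12.47)(269 − 105) = 8754 J.

W ≈ 8750 J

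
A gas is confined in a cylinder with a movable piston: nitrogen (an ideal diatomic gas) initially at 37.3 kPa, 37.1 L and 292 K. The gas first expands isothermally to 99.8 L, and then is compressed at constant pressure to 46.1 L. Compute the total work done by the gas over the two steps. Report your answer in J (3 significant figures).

Step 1 (isothermal): W = P₁V₁ ln(V₂/V₁) = (1384) ln(99.8/37.1) = 1369 J.
After step 1: P = 13.87 kPa, V = 99.8 L, T = 292 K.
Step 2 (isobaric): W = PΔV = (13.87 kPa)(46.1 − 99.8 L) = -744.6 J.
W_total = 1369 − 744.6 = 624.8 J.

W_total ≈ 625 J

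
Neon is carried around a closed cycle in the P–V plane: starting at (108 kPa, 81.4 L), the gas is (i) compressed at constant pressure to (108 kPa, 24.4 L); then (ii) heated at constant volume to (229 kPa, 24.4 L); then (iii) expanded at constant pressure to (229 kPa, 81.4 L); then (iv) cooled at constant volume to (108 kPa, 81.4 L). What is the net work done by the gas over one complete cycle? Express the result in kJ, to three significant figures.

W_net ≈ 6.90 kJ

Constant-volume legs do no work.
W(i) = (108)(24.4 − 81.4) = -6156 J; W(iii) = (229)(81.4 − 24.4) = 13053 J.
W_net = -6156 + 13053 = 6897 J (the clockwise enclosed area).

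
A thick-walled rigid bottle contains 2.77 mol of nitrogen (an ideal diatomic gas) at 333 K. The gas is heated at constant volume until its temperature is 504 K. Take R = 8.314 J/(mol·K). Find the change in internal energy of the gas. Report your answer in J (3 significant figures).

Constant volume ⇒ W = 0, so Q = ΔU = nCᵥΔT with Cᵥ = 5R/2 = 20.79 J/(mol·K).
ΔU = (2.77)(20.79)(504 − 333) = 9845 J.

ΔU ≈ 9850 J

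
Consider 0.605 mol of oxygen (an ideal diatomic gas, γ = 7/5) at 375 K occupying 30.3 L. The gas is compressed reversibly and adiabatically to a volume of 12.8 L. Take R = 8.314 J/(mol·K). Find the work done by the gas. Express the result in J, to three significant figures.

W ≈ -1940 J

Adiabatic: TV^(γ−1) = const with γ = 7/5.
T₂ = T₁ (V₁/V₂)^(γ−1) = 375 × (30.3/12.8)^0.4 = 375 × 1.412 = 529.3 K.
W_by = nCᵥ(T₁ − T₂) = (0.605)(20.79)(375 − 529.3) = -1941 J.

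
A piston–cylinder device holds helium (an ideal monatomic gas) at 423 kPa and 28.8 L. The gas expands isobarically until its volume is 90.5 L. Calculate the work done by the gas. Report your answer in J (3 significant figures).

Isobaric: W = P ΔV.
W = (423 kPa)(90.5 − 28.8 L) = (423)(61.7) = 26099 J.

W ≈ 26100 J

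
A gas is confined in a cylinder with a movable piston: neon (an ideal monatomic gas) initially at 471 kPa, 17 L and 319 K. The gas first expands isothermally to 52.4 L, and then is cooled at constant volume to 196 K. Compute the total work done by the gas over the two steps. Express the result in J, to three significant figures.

W_total ≈ 9010 J

Step 1 (isothermal): W = P₁V₁ ln(V₂/V₁) = (8007) ln(52.4/17) = 9013 J.
Step 2 (isochoric): W = 0 (constant volume).
W_total = 9013 + 0 = 9013 J.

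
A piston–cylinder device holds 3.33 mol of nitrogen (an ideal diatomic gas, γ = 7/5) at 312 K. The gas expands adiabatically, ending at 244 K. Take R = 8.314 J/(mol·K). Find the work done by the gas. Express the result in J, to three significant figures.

W ≈ 4710 J

Adiabatic ⇒ Q = 0, so W_by = −ΔU = nCᵥ(T₁ − T₂).
Cᵥ = 5R/2 = 20.79 J/(mol·K).
W = (3.33)(20.79)(312 − 244) = 4707 J.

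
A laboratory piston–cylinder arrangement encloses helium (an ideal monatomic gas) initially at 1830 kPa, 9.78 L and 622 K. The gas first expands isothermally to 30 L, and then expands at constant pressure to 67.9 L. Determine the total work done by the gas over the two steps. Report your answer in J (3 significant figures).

Step 1 (isothermal): W = P₁V₁ ln(V₂/V₁) = (17897) ln(30/9.78) = 20060 J.
After step 1: P = 596.6 kPa, V = 30 L, T = 622 K.
Step 2 (isobaric): W = PΔV = (596.6 kPa)(67.9 − 30 L) = 22610 J.
W_total = 20060 + 22610 = 42671 J.

W_total ≈ 42700 J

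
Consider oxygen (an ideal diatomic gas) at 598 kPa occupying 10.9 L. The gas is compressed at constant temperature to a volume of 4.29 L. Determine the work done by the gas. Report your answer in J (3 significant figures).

W ≈ -6080 J

Isothermal: W = nRT ln(V₂/V₁) = P₁V₁ ln(V₂/V₁).
P₁V₁ = (598 kPa)(10.9 L) = 6518 J.
W = 6518 × ln(4.29/10.9) = 6518 × -0.9325
W_by_gas = -6078 J.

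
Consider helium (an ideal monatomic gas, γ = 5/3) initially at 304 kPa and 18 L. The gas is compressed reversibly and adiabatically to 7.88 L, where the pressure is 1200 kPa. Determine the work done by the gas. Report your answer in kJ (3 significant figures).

W ≈ -5.98 kJ

Adiabatic: W = (P₁V₁ − P₂V₂)/(γ − 1) with γ = 5/3.
P₁V₁ = 5472 J, P₂V₂ = 9456 J.
W = (5472 − 9456) / 0.6667 = -5976 J.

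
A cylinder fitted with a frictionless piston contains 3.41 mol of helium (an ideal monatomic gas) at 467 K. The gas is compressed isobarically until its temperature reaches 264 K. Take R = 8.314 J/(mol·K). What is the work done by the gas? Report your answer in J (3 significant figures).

W ≈ -5760 J

Isobaric: W = P ΔV = nR ΔT.
W = (3.41)(8.314)(264 − 467) = -5755 J.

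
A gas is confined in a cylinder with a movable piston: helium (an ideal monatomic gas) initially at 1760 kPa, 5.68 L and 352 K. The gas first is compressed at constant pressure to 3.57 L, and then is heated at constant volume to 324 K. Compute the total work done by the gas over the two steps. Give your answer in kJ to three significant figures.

W_total ≈ -3.71 kJ

Step 1 (isobaric): W = PΔV = (1760 kPa)(3.57 − 5.68 L) = -3714 J.
Step 2 (isochoric): W = 0 (constant volume).
W_total = -3714 + 0 = -3714 J.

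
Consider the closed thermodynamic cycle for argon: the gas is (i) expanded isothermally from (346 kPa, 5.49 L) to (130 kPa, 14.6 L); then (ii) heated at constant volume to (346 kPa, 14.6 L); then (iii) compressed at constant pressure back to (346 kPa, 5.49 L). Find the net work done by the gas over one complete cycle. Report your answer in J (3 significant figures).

Leg (i): W = PᵢVᵢ ln(V_f/Vᵢ) = (1900) ln(14.6/5.49) = 1858 J.
Leg (ii): W = 0.
Leg (iii): W = PΔV = (346)(5.49 − 14.6) = -3152 J.
W_net = 1858 − 3152 = -1294 J.

W_net ≈ -1290 J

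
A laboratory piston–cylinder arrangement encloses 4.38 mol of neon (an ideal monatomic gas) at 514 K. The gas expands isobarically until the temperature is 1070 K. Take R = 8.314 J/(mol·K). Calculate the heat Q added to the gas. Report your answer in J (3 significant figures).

Isobaric: W = nRΔT = (4.38)(8.314)(556) = 20247 J.
ΔU = nCᵥΔT with Cᵥ = 3R/2: ΔU = (4.38)(12.47)(556) = 30370 J.
Q = ΔU + W = 30370 + 20247 = 50617 J.

Q ≈ 50600 J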